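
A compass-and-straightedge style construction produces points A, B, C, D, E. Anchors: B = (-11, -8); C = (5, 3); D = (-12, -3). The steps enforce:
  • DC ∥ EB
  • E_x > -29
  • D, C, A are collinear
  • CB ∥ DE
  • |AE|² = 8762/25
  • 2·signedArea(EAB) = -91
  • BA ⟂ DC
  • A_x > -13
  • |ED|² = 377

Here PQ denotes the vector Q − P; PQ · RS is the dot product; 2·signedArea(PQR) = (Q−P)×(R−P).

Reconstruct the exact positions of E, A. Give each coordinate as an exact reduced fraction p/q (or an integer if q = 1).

1. E_x = -28  [DC ∥ EB ∩ CB ∥ DE]
2. E_y = -14  [DC ∥ EB ∩ CB ∥ DE]
   → E = (-28, -14)
3. A_x = -317/25  [D, C, A are collinear ∩ BA ⟂ DC]
4. A_y = -81/25  [D, C, A are collinear ∩ BA ⟂ DC]
   → A = (-317/25, -81/25)

A = (-317/25, -81/25)
E = (-28, -14)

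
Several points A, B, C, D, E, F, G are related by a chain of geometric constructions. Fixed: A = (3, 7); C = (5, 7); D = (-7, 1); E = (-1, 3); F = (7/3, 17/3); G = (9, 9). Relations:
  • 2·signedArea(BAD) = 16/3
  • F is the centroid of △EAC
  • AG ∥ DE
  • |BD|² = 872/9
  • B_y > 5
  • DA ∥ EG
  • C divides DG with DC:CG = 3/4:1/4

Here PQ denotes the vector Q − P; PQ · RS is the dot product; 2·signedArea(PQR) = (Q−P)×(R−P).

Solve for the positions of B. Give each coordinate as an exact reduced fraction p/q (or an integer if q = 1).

1. B_x = 5/3  [line 6·x + -10·y + 140/3 = 0 ∩ |BD|² = 872/9]
2. B_y = 17/3  [line 6·x + -10·y + 140/3 = 0 ∩ |BD|² = 872/9]
   → B = (5/3, 17/3)

B = (5/3, 17/3)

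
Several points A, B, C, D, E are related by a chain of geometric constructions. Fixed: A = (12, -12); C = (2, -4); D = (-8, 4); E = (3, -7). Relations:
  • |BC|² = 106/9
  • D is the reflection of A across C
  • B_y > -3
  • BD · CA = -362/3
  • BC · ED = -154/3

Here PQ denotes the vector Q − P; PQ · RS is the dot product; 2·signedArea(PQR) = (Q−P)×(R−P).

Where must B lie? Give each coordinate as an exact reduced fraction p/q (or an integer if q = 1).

1. B_x = -1  [BD · CA = -362/3 ∩ BC · ED = -154/3]
2. B_y = -7/3  [BD · CA = -362/3 ∩ BC · ED = -154/3]
   → B = (-1, -7/3)

B = (-1, -7/3)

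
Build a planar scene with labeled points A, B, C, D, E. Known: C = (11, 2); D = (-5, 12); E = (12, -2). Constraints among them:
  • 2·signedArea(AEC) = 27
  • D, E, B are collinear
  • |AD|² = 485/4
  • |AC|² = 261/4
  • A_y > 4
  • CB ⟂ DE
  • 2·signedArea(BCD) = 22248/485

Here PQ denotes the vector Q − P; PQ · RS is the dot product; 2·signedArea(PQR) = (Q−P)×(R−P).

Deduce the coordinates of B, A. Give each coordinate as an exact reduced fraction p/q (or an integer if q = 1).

A = (7/2, 5)
B = (4579/485, 52/485)

1. B_x = 4579/485  [D, E, B are collinear ∩ CB ⟂ DE]
2. B_y = 52/485  [D, E, B are collinear ∩ CB ⟂ DE]
   → B = (4579/485, 52/485)
3. A_x = 7/2  [line -4·x + -1·y + 19 = 0 ∩ |AC|² = 261/4]
4. A_y = 5  [line -4·x + -1·y + 19 = 0 ∩ |AC|² = 261/4]
   → A = (7/2, 5)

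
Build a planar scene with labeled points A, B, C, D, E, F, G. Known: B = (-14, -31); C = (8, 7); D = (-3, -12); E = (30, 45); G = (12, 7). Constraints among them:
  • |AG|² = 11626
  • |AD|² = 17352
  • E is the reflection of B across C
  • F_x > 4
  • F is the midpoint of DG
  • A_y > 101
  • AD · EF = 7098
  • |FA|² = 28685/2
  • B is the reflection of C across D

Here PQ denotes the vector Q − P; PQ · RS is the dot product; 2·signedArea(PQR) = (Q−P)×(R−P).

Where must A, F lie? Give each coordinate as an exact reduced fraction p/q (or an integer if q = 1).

1. F_x = 9/2  [F is the midpoint of DG]
2. F_y = -5/2  [F is the midpoint of DG]
   → F = (9/2, -5/2)
3. A_x = 63  [line 51/2·x + 95/2·y + -12903/2 = 0 ∩ |AG|² = 11626]
4. A_y = 102  [line 51/2·x + 95/2·y + -12903/2 = 0 ∩ |AG|² = 11626]
   → A = (63, 102)

A = (63, 102)
F = (9/2, -5/2)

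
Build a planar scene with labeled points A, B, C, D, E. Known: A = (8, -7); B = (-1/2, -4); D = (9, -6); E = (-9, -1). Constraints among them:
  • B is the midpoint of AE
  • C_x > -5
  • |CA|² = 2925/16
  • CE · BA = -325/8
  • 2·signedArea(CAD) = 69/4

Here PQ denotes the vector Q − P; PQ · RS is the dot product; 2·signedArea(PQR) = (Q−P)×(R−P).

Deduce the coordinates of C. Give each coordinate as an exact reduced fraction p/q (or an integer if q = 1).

1. C_x = -19/4  [2·signedArea(CAD) = 69/4 ∩ CE · BA = -325/8]
2. C_y = -5/2  [2·signedArea(CAD) = 69/4 ∩ CE · BA = -325/8]
   → C = (-19/4, -5/2)

C = (-19/4, -5/2)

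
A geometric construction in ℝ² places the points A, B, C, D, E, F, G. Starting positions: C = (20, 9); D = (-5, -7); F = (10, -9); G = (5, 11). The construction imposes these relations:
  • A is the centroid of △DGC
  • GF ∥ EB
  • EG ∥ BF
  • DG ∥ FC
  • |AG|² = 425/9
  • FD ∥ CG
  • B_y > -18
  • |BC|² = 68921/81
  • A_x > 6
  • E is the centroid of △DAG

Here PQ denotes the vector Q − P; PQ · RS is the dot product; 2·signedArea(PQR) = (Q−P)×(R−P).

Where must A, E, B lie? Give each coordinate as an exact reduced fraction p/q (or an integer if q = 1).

A = (20/3, 13/3)
B = (65/9, -155/9)
E = (20/9, 25/9)

1. A_x = 20/3  [A is the centroid of △DGC]
2. A_y = 13/3  [A is the centroid of △DGC]
   → A = (20/3, 13/3)
3. E_x = 20/9  [E is the centroid of △DAG]
4. E_y = 25/9  [E is the centroid of △DAG]
   → E = (20/9, 25/9)
5. B_x = 65/9  [EG ∥ BF ∩ GF ∥ EB]
6. B_y = -155/9  [EG ∥ BF ∩ GF ∥ EB]
   → B = (65/9, -155/9)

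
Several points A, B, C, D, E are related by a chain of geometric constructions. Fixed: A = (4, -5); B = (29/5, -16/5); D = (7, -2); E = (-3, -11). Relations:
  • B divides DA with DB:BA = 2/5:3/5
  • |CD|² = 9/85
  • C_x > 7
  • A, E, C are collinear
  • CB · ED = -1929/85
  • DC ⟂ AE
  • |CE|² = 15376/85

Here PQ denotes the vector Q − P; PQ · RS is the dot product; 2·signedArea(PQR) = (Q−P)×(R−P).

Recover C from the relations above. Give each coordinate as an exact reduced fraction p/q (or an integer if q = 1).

1. C_x = 613/85  [A, E, C are collinear ∩ DC ⟂ AE]
2. C_y = -191/85  [A, E, C are collinear ∩ DC ⟂ AE]
   → C = (613/85, -191/85)

C = (613/85, -191/85)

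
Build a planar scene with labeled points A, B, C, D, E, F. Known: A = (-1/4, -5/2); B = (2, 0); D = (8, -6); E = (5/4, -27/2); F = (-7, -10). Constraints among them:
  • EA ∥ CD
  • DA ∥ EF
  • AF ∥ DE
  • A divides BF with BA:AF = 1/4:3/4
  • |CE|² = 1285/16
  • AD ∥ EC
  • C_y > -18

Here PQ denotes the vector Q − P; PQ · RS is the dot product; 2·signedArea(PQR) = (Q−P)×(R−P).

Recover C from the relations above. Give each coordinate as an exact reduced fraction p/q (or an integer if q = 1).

1. C_x = 19/2  [EA ∥ CD ∩ AD ∥ EC]
2. C_y = -17  [EA ∥ CD ∩ AD ∥ EC]
   → C = (19/2, -17)

C = (19/2, -17)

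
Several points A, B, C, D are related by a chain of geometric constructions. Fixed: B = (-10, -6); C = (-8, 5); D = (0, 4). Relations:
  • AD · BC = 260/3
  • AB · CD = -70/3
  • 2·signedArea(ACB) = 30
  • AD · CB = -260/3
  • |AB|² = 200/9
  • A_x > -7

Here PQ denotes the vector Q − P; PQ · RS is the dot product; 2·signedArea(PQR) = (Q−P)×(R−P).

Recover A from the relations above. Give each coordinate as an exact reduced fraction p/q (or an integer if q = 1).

A = (-20/3, -8/3)

1. A_x = -20/3  [2·signedArea(ACB) = 30 ∩ AD · CB = -260/3]
2. A_y = -8/3  [2·signedArea(ACB) = 30 ∩ AD · CB = -260/3]
   → A = (-20/3, -8/3)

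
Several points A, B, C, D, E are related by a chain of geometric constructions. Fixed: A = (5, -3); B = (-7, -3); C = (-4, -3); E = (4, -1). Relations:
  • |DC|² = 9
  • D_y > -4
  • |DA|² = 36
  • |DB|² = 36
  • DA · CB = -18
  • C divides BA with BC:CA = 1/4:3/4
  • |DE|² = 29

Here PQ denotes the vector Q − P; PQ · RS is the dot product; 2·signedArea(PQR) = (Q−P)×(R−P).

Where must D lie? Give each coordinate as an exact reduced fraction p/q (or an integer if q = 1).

D = (-1, -3)

1. D_x = -1  [DA · CB = -18]
2. D_y = -3  [|DA|² = 36]
   → D = (-1, -3)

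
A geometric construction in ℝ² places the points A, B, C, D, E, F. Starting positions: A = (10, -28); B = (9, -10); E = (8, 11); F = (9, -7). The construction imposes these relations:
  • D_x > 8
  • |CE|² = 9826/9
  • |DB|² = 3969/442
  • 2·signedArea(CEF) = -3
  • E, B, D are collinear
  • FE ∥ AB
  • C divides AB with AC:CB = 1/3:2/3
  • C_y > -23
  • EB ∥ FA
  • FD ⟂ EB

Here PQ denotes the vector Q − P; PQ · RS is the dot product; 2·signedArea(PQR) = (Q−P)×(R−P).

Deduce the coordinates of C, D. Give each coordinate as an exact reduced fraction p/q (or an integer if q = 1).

C = (29/3, -22)
D = (3915/442, -3097/442)

1. C_x = 29/3  [C divides AB with AC:CB = 1/3:2/3]
2. C_y = -22  [C divides AB with AC:CB = 1/3:2/3]
   → C = (29/3, -22)
3. D_x = 3915/442  [E, B, D are collinear ∩ FD ⟂ EB]
4. D_y = -3097/442  [E, B, D are collinear ∩ FD ⟂ EB]
   → D = (3915/442, -3097/442)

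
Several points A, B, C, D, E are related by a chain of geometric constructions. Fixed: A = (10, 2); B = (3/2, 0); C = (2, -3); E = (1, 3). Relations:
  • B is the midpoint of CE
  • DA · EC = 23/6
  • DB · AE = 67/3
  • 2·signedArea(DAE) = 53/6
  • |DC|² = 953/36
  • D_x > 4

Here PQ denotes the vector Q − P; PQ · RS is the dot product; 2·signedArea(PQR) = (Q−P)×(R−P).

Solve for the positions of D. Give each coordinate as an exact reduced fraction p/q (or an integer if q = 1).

D = (25/6, 5/3)

1. D_x = 25/6  [DB · AE = 67/3 ∩ 2·signedArea(DAE) = 53/6]
2. D_y = 5/3  [DB · AE = 67/3 ∩ 2·signedArea(DAE) = 53/6]
   → D = (25/6, 5/3)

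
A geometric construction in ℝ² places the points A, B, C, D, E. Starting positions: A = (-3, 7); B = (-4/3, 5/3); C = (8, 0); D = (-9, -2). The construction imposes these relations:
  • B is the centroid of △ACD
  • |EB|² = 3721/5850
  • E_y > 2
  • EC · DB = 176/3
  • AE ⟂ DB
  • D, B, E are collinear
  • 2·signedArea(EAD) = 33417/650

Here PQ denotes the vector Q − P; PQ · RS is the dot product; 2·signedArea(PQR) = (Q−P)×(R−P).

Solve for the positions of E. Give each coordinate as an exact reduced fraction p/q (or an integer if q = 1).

1. E_x = -399/650  [D, B, E are collinear ∩ AE ⟂ DB]
2. E_y = 1307/650  [D, B, E are collinear ∩ AE ⟂ DB]
   → E = (-399/650, 1307/650)

E = (-399/650, 1307/650)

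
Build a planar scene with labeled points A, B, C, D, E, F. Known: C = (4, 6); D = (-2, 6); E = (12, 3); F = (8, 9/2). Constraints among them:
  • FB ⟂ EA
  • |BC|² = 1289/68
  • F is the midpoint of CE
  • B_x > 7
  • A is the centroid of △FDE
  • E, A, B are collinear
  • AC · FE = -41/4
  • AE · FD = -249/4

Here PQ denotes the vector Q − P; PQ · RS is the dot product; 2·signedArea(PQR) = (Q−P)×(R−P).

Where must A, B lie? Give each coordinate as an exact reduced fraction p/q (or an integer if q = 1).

A = (6, 9/2)
B = (134/17, 137/34)

1. A_x = 6  [A is the centroid of △FDE]
2. A_y = 9/2  [A is the centroid of △FDE]
   → A = (6, 9/2)
3. B_x = 134/17  [E, A, B are collinear ∩ FB ⟂ EA]
4. B_y = 137/34  [E, A, B are collinear ∩ FB ⟂ EA]
   → B = (134/17, 137/34)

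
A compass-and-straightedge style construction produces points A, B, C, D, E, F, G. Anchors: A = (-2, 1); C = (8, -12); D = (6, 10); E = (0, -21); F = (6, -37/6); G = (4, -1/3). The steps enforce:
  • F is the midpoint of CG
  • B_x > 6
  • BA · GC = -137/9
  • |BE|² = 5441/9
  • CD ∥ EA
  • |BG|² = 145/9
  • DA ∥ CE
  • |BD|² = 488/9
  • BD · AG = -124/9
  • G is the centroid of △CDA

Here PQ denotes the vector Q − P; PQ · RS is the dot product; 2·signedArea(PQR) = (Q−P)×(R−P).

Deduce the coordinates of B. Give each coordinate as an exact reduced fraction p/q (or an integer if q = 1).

B = (20/3, 8/3)

1. B_x = 20/3  [BA · GC = -137/9 ∩ BD · AG = -124/9]
2. B_y = 8/3  [BA · GC = -137/9 ∩ BD · AG = -124/9]
   → B = (20/3, 8/3)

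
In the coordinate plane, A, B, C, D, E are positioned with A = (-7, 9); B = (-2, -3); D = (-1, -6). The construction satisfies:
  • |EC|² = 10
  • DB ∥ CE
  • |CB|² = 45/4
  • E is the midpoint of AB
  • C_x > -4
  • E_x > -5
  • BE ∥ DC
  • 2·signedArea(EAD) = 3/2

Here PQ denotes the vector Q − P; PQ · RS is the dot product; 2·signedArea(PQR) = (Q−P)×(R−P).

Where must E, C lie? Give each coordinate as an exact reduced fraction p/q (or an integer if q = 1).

C = (-7/2, 0)
E = (-9/2, 3)

1. E_x = -9/2  [E is the midpoint of AB]
2. E_y = 3  [E is the midpoint of AB]
   → E = (-9/2, 3)
3. C_x = -7/2  [DB ∥ CE ∩ BE ∥ DC]
4. C_y = 0  [DB ∥ CE ∩ BE ∥ DC]
   → C = (-7/2, 0)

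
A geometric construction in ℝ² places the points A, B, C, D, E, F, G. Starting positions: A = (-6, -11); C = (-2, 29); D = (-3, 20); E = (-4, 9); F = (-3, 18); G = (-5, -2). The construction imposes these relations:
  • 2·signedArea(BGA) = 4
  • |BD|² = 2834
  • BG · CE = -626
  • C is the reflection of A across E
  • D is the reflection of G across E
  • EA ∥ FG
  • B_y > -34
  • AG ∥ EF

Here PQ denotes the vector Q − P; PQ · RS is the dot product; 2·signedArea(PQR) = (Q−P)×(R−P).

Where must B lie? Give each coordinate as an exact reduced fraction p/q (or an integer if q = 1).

B = (-8, -33)

1. B_x = -8  [2·signedArea(BGA) = 4 ∩ BG · CE = -626]
2. B_y = -33  [2·signedArea(BGA) = 4 ∩ BG · CE = -626]
   → B = (-8, -33)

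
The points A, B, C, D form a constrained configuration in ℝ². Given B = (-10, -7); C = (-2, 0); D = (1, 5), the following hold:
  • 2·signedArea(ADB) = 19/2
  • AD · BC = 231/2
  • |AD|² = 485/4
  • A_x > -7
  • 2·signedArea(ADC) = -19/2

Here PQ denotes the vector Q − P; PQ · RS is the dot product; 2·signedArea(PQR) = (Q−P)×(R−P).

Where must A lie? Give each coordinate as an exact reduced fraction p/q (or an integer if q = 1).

A = (-6, -7/2)

1. A_x = -6  [2·signedArea(ADC) = -19/2 ∩ 2·signedArea(ADB) = 19/2]
2. A_y = -7/2  [2·signedArea(ADC) = -19/2 ∩ 2·signedArea(ADB) = 19/2]
   → A = (-6, -7/2)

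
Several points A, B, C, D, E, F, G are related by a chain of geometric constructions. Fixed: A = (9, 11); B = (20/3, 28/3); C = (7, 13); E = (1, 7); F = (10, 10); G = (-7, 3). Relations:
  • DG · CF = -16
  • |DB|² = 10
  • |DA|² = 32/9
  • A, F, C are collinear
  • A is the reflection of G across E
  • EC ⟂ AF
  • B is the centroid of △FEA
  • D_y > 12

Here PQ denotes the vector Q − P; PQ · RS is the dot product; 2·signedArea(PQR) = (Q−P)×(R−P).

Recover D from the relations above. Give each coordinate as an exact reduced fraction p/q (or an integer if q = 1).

1. D_x = 23/3  [line -3·x + 3·y + -14 = 0 ∩ |DB|² = 10]
2. D_y = 37/3  [line -3·x + 3·y + -14 = 0 ∩ |DB|² = 10]
   → D = (23/3, 37/3)

D = (23/3, 37/3)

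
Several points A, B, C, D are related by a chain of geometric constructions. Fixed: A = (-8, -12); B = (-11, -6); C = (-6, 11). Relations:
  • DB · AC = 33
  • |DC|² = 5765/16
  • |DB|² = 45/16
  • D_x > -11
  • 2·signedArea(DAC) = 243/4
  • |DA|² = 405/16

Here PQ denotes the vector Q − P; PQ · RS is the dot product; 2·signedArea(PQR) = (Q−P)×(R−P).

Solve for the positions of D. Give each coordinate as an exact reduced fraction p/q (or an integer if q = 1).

D = (-41/4, -15/2)

1. D_x = -41/4  [2·signedArea(DAC) = 243/4 ∩ DB · AC = 33]
2. D_y = -15/2  [2·signedArea(DAC) = 243/4 ∩ DB · AC = 33]
   → D = (-41/4, -15/2)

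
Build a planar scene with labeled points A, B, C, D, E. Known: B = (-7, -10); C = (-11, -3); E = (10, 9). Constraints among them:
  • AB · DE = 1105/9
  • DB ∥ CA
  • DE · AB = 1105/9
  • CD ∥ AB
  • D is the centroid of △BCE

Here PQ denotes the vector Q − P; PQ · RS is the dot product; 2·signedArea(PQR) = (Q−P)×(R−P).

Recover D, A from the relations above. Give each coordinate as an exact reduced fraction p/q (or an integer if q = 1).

1. D_x = -8/3  [D is the centroid of △BCE]
2. D_y = -4/3  [D is the centroid of △BCE]
   → D = (-8/3, -4/3)
3. A_x = -46/3  [CD ∥ AB ∩ DB ∥ CA]
4. A_y = -35/3  [CD ∥ AB ∩ DB ∥ CA]
   → A = (-46/3, -35/3)

A = (-46/3, -35/3)
D = (-8/3, -4/3)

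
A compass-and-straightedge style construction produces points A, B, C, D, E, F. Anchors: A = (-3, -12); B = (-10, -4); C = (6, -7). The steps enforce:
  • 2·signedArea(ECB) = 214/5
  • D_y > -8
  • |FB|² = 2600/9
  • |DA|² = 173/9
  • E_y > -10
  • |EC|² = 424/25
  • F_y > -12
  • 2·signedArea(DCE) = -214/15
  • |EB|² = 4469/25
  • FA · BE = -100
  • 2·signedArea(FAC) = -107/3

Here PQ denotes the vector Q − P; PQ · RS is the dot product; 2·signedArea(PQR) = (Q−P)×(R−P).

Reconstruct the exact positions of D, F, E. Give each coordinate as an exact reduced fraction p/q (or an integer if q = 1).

1. F_x = 16/3  [line -5·x + 9·y + 386/3 = 0 ∩ |FB|² = 2600/9]
2. F_y = -34/3  [line -5·x + 9·y + 386/3 = 0 ∩ |FB|² = 2600/9]
   → F = (16/3, -34/3)
3. E_x = 12/5  [2·signedArea(ECB) = 214/5 ∩ FA · BE = -100]
4. E_y = -9  [2·signedArea(ECB) = 214/5 ∩ FA · BE = -100]
   → E = (12/5, -9)
5. D_x = -7/3  [line 2·x + -18/5·y + -344/15 = 0 ∩ |DA|² = 173/9]
6. D_y = -23/3  [line 2·x + -18/5·y + -344/15 = 0 ∩ |DA|² = 173/9]
   → D = (-7/3, -23/3)

D = (-7/3, -23/3)
E = (12/5, -9)
F = (16/3, -34/3)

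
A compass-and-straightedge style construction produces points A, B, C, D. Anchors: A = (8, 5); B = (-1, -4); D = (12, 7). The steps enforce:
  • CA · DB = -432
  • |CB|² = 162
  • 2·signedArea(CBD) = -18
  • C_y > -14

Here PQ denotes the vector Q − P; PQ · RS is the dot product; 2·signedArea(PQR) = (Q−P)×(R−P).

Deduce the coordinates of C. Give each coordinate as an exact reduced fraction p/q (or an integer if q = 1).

1. C_x = -10  [2·signedArea(CBD) = -18 ∩ CA · DB = -432]
2. C_y = -13  [2·signedArea(CBD) = -18 ∩ CA · DB = -432]
   → C = (-10, -13)

C = (-10, -13)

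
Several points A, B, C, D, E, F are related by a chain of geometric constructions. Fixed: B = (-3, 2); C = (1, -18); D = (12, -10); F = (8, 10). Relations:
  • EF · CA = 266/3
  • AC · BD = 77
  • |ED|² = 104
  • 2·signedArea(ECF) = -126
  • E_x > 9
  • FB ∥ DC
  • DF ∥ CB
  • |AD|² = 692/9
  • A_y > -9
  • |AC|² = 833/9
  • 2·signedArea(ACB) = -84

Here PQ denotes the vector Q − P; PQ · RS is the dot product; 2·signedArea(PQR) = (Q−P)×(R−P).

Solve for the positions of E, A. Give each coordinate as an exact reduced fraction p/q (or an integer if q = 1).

1. E_x = 10  [line -28·x + 7·y + 280 = 0 ∩ |ED|² = 104]
2. E_y = 0  [line -28·x + 7·y + 280 = 0 ∩ |ED|² = 104]
   → E = (10, 0)
3. A_x = 10/3  [AC · BD = 77 ∩ 2·signedArea(ACB) = -84]
4. A_y = -26/3  [AC · BD = 77 ∩ 2·signedArea(ACB) = -84]
   → A = (10/3, -26/3)

A = (10/3, -26/3)
E = (10, 0)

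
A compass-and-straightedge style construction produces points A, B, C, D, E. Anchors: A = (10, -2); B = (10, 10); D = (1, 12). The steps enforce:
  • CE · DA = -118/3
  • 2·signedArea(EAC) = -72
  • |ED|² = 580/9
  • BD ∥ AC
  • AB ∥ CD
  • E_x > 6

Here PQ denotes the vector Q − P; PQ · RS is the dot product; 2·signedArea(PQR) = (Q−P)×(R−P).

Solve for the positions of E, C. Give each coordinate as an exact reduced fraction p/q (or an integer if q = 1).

C = (1, 0)
E = (7, 20/3)

1. C_x = 1  [AB ∥ CD ∩ BD ∥ AC]
2. C_y = 0  [AB ∥ CD ∩ BD ∥ AC]
   → C = (1, 0)
3. E_x = 7  [2·signedArea(EAC) = -72 ∩ CE · DA = -118/3]
4. E_y = 20/3  [2·signedArea(EAC) = -72 ∩ CE · DA = -118/3]
   → E = (7, 20/3)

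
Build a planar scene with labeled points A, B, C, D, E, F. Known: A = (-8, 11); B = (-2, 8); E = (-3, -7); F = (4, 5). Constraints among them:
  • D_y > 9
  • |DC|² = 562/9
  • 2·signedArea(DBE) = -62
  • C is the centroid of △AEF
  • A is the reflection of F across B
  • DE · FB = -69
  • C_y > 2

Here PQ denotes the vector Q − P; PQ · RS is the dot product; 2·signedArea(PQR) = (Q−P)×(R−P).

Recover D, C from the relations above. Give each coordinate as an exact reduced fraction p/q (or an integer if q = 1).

1. D_x = -6  [2·signedArea(DBE) = -62 ∩ DE · FB = -69]
2. D_y = 10  [2·signedArea(DBE) = -62 ∩ DE · FB = -69]
   → D = (-6, 10)
3. C_x = -7/3  [C is the centroid of △AEF]
4. C_y = 3  [C is the centroid of △AEF]
   → C = (-7/3, 3)

C = (-7/3, 3)
D = (-6, 10)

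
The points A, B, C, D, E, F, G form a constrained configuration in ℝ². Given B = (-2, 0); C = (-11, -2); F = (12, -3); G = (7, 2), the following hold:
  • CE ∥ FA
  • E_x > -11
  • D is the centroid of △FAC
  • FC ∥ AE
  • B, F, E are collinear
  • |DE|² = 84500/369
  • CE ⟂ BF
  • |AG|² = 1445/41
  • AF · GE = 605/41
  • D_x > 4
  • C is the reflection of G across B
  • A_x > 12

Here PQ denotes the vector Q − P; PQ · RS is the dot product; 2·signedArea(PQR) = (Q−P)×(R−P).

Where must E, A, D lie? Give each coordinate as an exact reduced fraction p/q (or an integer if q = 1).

A = (525/41, 31/41)
D = (566/123, -58/41)
E = (-418/41, 72/41)

1. E_x = -418/41  [B, F, E are collinear ∩ CE ⟂ BF]
2. E_y = 72/41  [B, F, E are collinear ∩ CE ⟂ BF]
   → E = (-418/41, 72/41)
3. A_x = 525/41  [FC ∥ AE ∩ CE ∥ FA]
4. A_y = 31/41  [FC ∥ AE ∩ CE ∥ FA]
   → A = (525/41, 31/41)
5. D_x = 566/123  [D is the centroid of △FAC]
6. D_y = -58/41  [D is the centroid of △FAC]
   → D = (566/123, -58/41)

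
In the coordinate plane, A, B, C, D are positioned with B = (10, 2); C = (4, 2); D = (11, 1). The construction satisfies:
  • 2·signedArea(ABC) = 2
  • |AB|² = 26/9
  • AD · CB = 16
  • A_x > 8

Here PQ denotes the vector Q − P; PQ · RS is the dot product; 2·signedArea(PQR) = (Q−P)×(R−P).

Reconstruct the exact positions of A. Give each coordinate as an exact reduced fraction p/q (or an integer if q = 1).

1. A_x = 25/3  [2·signedArea(ABC) = 2 ∩ AD · CB = 16]
2. A_y = 5/3  [2·signedArea(ABC) = 2 ∩ AD · CB = 16]
   → A = (25/3, 5/3)

A = (25/3, 5/3)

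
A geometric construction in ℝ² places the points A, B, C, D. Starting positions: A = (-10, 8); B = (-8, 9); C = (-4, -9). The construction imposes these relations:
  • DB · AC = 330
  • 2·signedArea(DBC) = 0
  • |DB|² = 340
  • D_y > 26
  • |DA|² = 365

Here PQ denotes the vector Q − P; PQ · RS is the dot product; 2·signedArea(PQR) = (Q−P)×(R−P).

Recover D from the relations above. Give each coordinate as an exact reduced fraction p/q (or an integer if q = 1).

1. D_x = -12  [2·signedArea(DBC) = 0 ∩ DB · AC = 330]
2. D_y = 27  [2·signedArea(DBC) = 0 ∩ DB · AC = 330]
   → D = (-12, 27)

D = (-12, 27)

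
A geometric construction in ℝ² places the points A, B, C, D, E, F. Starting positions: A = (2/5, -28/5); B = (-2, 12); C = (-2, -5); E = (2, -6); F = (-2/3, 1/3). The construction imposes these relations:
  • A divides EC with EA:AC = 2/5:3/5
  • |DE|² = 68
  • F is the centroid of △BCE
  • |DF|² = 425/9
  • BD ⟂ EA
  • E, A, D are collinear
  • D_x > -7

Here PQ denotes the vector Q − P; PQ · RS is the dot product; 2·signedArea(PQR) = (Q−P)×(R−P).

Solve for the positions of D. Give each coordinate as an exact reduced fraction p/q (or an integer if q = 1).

D = (-6, -4)

1. D_x = -6  [E, A, D are collinear ∩ BD ⟂ EA]
2. D_y = -4  [E, A, D are collinear ∩ BD ⟂ EA]
   → D = (-6, -4)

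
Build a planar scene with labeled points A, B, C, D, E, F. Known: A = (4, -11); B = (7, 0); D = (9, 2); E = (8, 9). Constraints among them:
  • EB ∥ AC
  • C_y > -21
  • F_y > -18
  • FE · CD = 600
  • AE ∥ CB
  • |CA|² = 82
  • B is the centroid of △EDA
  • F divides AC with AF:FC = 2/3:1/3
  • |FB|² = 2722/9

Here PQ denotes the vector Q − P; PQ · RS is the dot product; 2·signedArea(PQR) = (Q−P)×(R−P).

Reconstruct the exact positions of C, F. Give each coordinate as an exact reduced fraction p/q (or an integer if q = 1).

1. C_x = 3  [AE ∥ CB ∩ EB ∥ AC]
2. C_y = -20  [AE ∥ CB ∩ EB ∥ AC]
   → C = (3, -20)
3. F_x = 10/3  [F divides AC with AF:FC = 2/3:1/3]
4. F_y = -17  [F divides AC with AF:FC = 2/3:1/3]
   → F = (10/3, -17)

C = (3, -20)
F = (10/3, -17)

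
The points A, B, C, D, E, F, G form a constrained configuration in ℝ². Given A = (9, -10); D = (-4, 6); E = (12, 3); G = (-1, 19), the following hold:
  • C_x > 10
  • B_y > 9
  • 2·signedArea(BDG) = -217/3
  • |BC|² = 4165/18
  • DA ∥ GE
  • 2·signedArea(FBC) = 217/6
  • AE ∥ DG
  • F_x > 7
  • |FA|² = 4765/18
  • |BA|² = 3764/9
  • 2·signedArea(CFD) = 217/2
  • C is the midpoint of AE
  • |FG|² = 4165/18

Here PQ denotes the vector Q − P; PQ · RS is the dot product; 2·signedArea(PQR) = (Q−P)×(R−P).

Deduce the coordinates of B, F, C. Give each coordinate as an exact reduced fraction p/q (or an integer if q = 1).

B = (7/3, 28/3)
C = (21/2, -7/2)
F = (43/6, 37/6)

1. B_x = 7/3  [line -13·x + 3·y + 7/3 = 0 ∩ |BA|² = 3764/9]
2. B_y = 28/3  [line -13·x + 3·y + 7/3 = 0 ∩ |BA|² = 3764/9]
   → B = (7/3, 28/3)
3. C_x = 21/2  [C is the midpoint of AE]
4. C_y = -7/2  [C is the midpoint of AE]
   → C = (21/2, -7/2)
5. F_x = 43/6  [2·signedArea(FBC) = 217/6 ∩ 2·signedArea(CFD) = 217/2]
6. F_y = 37/6  [2·signedArea(FBC) = 217/6 ∩ 2·signedArea(CFD) = 217/2]
   → F = (43/6, 37/6)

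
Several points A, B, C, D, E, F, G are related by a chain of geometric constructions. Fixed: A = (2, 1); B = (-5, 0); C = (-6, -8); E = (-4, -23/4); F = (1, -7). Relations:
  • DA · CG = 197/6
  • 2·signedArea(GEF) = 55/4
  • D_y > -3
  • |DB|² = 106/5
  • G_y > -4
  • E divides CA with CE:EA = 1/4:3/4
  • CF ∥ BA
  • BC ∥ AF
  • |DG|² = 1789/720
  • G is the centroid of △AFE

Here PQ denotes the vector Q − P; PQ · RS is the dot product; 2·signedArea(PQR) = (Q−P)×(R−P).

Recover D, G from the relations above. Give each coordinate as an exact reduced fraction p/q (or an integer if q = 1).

1. G_x = -1/3  [G is the centroid of △AFE]
2. G_y = -47/12  [G is the centroid of △AFE]
   → G = (-1/3, -47/12)
3. D_x = -6/5  [line -17/3·x + -49/12·y + -209/12 = 0 ∩ |DG|² = 1789/720]
4. D_y = -13/5  [line -17/3·x + -49/12·y + -209/12 = 0 ∩ |DG|² = 1789/720]
   → D = (-6/5, -13/5)

D = (-6/5, -13/5)
G = (-1/3, -47/12)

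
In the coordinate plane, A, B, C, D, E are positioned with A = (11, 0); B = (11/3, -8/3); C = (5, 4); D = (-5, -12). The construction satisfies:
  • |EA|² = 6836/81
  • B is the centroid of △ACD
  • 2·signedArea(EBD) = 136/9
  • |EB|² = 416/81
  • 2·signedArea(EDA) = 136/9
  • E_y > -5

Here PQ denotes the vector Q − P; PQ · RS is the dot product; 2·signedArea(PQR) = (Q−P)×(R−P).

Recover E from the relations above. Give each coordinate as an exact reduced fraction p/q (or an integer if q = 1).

E = (29/9, -44/9)

1. E_x = 29/9  [2·signedArea(EDA) = 136/9 ∩ 2·signedArea(EBD) = 136/9]
2. E_y = -44/9  [2·signedArea(EDA) = 136/9 ∩ 2·signedArea(EBD) = 136/9]
   → E = (29/9, -44/9)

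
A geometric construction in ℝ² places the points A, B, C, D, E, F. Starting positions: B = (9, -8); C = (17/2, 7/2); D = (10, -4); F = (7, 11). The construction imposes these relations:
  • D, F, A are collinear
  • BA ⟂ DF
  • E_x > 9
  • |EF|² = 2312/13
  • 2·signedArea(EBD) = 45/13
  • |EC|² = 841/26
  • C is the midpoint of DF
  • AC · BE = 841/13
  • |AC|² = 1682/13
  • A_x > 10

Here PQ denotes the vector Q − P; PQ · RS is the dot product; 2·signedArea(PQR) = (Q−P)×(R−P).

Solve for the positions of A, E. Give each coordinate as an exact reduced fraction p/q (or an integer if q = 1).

A = (279/26, -199/26)
E = (125/13, -27/13)

1. A_x = 279/26  [D, F, A are collinear ∩ BA ⟂ DF]
2. A_y = -199/26  [D, F, A are collinear ∩ BA ⟂ DF]
   → A = (279/26, -199/26)
3. E_x = 125/13  [2·signedArea(EBD) = 45/13 ∩ AC · BE = 841/13]
4. E_y = -27/13  [2·signedArea(EBD) = 45/13 ∩ AC · BE = 841/13]
   → E = (125/13, -27/13)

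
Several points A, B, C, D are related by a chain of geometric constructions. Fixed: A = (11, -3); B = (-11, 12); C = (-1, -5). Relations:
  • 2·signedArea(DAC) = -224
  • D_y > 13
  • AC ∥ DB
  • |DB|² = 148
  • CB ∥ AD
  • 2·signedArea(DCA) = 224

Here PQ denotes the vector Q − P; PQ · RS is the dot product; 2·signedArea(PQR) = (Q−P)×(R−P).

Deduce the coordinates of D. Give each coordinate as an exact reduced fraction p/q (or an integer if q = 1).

1. D_x = 1  [AC ∥ DB ∩ CB ∥ AD]
2. D_y = 14  [AC ∥ DB ∩ CB ∥ AD]
   → D = (1, 14)

D = (1, 14)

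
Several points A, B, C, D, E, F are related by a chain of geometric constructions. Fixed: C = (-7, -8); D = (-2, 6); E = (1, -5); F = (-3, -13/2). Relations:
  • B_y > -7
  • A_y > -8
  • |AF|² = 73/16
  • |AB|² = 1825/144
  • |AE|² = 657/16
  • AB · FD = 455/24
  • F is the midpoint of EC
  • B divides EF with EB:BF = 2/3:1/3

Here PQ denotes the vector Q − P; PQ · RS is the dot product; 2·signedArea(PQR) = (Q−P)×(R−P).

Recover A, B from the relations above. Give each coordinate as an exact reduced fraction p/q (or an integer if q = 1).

A = (-5, -29/4)
B = (-5/3, -6)

1. B_x = -5/3  [B divides EF with EB:BF = 2/3:1/3]
2. B_y = -6  [B divides EF with EB:BF = 2/3:1/3]
   → B = (-5/3, -6)
3. A_x = -5  [line -1·x + -25/2·y + -765/8 = 0 ∩ |AE|² = 657/16]
4. A_y = -29/4  [line -1·x + -25/2·y + -765/8 = 0 ∩ |AE|² = 657/16]
   → A = (-5, -29/4)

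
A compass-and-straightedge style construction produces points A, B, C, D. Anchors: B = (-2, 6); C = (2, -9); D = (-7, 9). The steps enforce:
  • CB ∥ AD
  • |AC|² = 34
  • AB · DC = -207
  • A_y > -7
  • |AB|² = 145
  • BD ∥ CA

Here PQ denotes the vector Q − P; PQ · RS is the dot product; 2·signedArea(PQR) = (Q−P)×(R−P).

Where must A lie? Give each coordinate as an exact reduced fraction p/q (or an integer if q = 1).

1. A_x = -3  [CB ∥ AD ∩ BD ∥ CA]
2. A_y = -6  [CB ∥ AD ∩ BD ∥ CA]
   → A = (-3, -6)

A = (-3, -6)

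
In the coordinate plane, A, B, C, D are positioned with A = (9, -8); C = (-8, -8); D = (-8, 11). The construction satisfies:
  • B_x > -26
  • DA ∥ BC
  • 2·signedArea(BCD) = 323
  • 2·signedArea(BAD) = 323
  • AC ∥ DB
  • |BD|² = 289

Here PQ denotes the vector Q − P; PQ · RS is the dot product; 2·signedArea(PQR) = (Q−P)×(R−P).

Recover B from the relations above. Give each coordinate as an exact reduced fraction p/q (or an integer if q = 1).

1. B_x = -25  [DA ∥ BC ∩ AC ∥ DB]
2. B_y = 11  [DA ∥ BC ∩ AC ∥ DB]
   → B = (-25, 11)

B = (-25, 11)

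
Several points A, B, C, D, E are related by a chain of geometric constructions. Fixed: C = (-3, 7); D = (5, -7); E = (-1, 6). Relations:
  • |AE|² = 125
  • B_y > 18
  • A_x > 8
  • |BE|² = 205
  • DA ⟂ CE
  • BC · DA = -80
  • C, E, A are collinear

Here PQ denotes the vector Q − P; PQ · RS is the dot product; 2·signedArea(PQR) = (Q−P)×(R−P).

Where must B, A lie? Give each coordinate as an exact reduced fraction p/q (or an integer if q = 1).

A = (9, 1)
B = (-7, 19)

1. A_x = 9  [C, E, A are collinear ∩ DA ⟂ CE]
2. A_y = 1  [C, E, A are collinear ∩ DA ⟂ CE]
   → A = (9, 1)
3. B_x = -7  [line -4·x + -8·y + 124 = 0 ∩ |BE|² = 205]
4. B_y = 19  [line -4·x + -8·y + 124 = 0 ∩ |BE|² = 205]
   → B = (-7, 19)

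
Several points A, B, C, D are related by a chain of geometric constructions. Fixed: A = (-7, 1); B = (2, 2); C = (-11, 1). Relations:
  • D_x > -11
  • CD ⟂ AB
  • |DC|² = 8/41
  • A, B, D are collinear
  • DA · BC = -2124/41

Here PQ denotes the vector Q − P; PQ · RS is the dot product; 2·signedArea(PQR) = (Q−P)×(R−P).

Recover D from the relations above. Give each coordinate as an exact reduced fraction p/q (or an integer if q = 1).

D = (-449/41, 23/41)

1. D_x = -449/41  [A, B, D are collinear ∩ CD ⟂ AB]
2. D_y = 23/41  [A, B, D are collinear ∩ CD ⟂ AB]
   → D = (-449/41, 23/41)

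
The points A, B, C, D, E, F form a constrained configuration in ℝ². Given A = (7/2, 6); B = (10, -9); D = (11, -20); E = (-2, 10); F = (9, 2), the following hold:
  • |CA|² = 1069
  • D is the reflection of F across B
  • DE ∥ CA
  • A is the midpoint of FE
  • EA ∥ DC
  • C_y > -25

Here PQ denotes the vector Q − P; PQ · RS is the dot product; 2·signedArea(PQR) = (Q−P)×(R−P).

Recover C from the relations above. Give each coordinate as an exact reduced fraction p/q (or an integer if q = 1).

1. C_x = 33/2  [DE ∥ CA ∩ EA ∥ DC]
2. C_y = -24  [DE ∥ CA ∩ EA ∥ DC]
   → C = (33/2, -24)

C = (33/2, -24)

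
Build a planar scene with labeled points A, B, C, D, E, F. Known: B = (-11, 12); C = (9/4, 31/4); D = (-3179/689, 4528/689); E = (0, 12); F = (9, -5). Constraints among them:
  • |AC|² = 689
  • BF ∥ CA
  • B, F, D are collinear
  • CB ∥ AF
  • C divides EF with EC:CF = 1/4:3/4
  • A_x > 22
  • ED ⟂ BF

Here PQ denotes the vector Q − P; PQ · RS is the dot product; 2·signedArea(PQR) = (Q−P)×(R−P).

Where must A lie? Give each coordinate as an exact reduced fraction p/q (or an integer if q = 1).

1. A_x = 89/4  [CB ∥ AF ∩ BF ∥ CA]
2. A_y = -37/4  [CB ∥ AF ∩ BF ∥ CA]
   → A = (89/4, -37/4)

A = (89/4, -37/4)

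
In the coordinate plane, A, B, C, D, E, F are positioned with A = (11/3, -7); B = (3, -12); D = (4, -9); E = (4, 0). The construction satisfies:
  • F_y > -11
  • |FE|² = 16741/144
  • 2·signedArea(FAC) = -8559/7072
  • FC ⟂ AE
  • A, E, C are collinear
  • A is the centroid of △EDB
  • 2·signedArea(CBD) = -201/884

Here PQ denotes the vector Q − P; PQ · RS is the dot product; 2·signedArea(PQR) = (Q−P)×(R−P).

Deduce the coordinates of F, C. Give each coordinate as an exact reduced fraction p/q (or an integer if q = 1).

1. C_x = 18497/5304  [A, E, C are collinear ∩ 2·signedArea(CBD) = -201/884]
2. C_y = -19033/1768  [A, E, C are collinear ∩ 2·signedArea(CBD) = -201/884]
   → C = (18497/5304, -19033/1768)
3. F_x = 19/6  [2·signedArea(FAC) = -8559/7072 ∩ FC ⟂ AE]
4. F_y = -43/4  [2·signedArea(FAC) = -8559/7072 ∩ FC ⟂ AE]
   → F = (19/6, -43/4)

C = (18497/5304, -19033/1768)
F = (19/6, -43/4)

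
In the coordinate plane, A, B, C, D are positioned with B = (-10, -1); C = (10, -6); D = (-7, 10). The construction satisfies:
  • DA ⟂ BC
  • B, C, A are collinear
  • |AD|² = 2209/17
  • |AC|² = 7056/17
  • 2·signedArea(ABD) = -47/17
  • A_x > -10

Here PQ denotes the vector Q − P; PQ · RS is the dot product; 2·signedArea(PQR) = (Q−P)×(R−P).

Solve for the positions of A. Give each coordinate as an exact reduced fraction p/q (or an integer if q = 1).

A = (-166/17, -18/17)

1. A_x = -166/17  [B, C, A are collinear ∩ DA ⟂ BC]
2. A_y = -18/17  [B, C, A are collinear ∩ DA ⟂ BC]
   → A = (-166/17, -18/17)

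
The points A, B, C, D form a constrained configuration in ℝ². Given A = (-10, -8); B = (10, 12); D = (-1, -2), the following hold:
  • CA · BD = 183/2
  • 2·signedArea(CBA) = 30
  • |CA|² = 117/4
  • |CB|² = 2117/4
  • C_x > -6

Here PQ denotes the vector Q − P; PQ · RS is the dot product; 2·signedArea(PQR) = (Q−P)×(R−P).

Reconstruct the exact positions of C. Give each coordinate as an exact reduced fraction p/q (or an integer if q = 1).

1. C_x = -11/2  [CA · BD = 183/2 ∩ 2·signedArea(CBA) = 30]
2. C_y = -5  [CA · BD = 183/2 ∩ 2·signedArea(CBA) = 30]
   → C = (-11/2, -5)

C = (-11/2, -5)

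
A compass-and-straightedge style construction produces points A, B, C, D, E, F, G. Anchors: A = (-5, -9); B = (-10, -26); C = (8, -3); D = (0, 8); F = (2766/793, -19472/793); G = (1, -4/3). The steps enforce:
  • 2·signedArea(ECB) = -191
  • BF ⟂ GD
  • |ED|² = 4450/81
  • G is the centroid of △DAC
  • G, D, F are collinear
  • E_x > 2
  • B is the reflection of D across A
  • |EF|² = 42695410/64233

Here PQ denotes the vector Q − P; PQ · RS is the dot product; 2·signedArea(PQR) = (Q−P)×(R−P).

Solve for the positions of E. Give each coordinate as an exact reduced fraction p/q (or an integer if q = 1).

1. E_x = 3  [line 23·x + -18·y + -47 = 0 ∩ |EF|² = 42695410/64233]
2. E_y = 11/9  [line 23·x + -18·y + -47 = 0 ∩ |EF|² = 42695410/64233]
   → E = (3, 11/9)

E = (3, 11/9)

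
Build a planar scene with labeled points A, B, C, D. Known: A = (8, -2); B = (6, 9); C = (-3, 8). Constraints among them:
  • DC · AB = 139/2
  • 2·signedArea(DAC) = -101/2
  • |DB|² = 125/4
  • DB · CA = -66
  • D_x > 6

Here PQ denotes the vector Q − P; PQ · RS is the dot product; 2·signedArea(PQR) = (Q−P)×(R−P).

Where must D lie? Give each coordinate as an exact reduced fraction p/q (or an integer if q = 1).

1. D_x = 7  [DB · CA = -66 ∩ DC · AB = 139/2]
2. D_y = 7/2  [DB · CA = -66 ∩ DC · AB = 139/2]
   → D = (7, 7/2)

D = (7, 7/2)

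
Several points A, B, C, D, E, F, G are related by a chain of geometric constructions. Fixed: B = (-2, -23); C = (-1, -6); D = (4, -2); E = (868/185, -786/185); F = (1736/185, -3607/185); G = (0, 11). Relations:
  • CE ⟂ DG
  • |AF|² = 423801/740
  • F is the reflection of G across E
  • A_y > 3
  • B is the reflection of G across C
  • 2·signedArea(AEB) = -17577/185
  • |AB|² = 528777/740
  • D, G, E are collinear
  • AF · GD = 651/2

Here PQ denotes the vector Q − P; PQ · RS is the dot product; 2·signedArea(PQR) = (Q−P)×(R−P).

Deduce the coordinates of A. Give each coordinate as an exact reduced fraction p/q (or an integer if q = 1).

A = (434/185, 1249/370)

1. A_x = 434/185  [2·signedArea(AEB) = -17577/185 ∩ AF · GD = 651/2]
2. A_y = 1249/370  [2·signedArea(AEB) = -17577/185 ∩ AF · GD = 651/2]
   → A = (434/185, 1249/370)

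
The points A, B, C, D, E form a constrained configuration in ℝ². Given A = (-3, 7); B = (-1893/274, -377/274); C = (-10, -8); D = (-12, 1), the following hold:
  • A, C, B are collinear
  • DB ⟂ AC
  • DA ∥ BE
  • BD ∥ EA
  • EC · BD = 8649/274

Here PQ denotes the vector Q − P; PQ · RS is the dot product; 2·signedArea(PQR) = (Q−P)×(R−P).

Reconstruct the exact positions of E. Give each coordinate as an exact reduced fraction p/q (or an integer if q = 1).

E = (573/274, 1267/274)

1. E_x = 573/274  [BD ∥ EA ∩ DA ∥ BE]
2. E_y = 1267/274  [BD ∥ EA ∩ DA ∥ BE]
   → E = (573/274, 1267/274)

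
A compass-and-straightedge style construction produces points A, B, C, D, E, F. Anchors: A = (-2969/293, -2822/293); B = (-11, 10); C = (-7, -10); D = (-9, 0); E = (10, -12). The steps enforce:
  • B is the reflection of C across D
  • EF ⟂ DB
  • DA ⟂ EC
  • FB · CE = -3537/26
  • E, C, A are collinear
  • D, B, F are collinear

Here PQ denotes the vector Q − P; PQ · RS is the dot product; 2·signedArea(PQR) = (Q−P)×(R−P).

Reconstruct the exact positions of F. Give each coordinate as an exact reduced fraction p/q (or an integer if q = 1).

1. F_x = -155/26  [D, B, F are collinear ∩ EF ⟂ DB]
2. F_y = -395/26  [D, B, F are collinear ∩ EF ⟂ DB]
   → F = (-155/26, -395/26)

F = (-155/26, -395/26)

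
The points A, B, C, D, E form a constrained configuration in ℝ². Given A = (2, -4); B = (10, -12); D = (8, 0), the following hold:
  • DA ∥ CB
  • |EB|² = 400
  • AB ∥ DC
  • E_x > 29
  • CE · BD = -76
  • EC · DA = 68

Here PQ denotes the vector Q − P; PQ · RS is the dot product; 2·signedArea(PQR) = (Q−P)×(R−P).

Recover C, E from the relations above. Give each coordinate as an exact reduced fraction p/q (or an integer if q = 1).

1. C_x = 16  [DA ∥ CB ∩ AB ∥ DC]
2. C_y = -8  [DA ∥ CB ∩ AB ∥ DC]
   → C = (16, -8)
3. E_x = 30  [EC · DA = 68 ∩ CE · BD = -76]
4. E_y = -12  [EC · DA = 68 ∩ CE · BD = -76]
   → E = (30, -12)

C = (16, -8)
E = (30, -12)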